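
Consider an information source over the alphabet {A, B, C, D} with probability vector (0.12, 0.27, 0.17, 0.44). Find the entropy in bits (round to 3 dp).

H = −Σ pᵢ log₂ pᵢ.
−0.12·log₂(0.12) = 0.3671
−0.27·log₂(0.27) = 0.5100
−0.17·log₂(0.17) = 0.4346
−0.44·log₂(0.44) = 0.5211
Sum ≈ 1.8328 → 1.833 bits.

1.833 bits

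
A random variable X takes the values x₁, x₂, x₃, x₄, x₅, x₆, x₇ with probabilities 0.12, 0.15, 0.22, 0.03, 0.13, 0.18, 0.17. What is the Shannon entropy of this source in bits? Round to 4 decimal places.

H = −Σ pᵢ log₂ pᵢ.
−0.12·log₂(0.12) = 0.3671
−0.15·log₂(0.15) = 0.4105
−0.22·log₂(0.22) = 0.4806
−0.03·log₂(0.03) = 0.1518
−0.13·log₂(0.13) = 0.3826
−0.18·log₂(0.18) = 0.4453
−0.17·log₂(0.17) = 0.4346
Sum ≈ 2.6725 → 2.6725 bits.

2.6725 bits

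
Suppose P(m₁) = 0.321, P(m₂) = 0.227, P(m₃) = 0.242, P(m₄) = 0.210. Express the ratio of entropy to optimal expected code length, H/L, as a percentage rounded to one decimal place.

Entropy H = −Σ p log₂ p ≈ 1.9800 bits.
Huffman merges: 21/100+227/1000→437/1000; 121/500+321/1000→563/1000; 437/1000+563/1000→1. L = 2 ≈ 2.0000.
Efficiency = H/L = 1.9800/2.0000 = 99.0%.

99.0%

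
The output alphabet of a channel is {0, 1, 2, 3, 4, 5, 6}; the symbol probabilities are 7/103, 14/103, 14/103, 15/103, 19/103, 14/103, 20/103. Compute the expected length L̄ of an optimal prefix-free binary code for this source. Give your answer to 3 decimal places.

Repeatedly combine the two least-probable nodes; the expected code length is the sum of the merged weights.
merge 7/103 + 14/103 → 21/103
merge 14/103 + 14/103 → 28/103
merge 15/103 + 19/103 → 34/103
merge 20/103 + 21/103 → 41/103
merge 28/103 + 34/103 → 62/103
merge 41/103 + 62/103 → 1
L = 21/103 + 28/103 + 34/103 + 41/103 + 62/103 + 1 = 289/103 ≈ 2.806 bits/symbol.

2.806 bits/symbol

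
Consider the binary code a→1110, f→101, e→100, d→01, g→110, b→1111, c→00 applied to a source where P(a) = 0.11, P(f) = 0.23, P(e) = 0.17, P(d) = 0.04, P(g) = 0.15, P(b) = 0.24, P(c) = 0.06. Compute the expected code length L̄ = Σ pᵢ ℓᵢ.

L̄ = Σ pᵢ·ℓᵢ = 0.11·4 + 0.23·3 + 0.17·3 + 0.04·2 + 0.15·3 + 0.24·4 + 0.06·2 = 3.25 bits/symbol.

3.25 bits/symbol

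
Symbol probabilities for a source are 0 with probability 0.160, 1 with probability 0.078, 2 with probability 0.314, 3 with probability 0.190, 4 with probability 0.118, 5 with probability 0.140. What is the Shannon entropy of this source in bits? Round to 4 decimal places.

2.4510 bits

H = −Σ pᵢ log₂ pᵢ.
−0.160·log₂(0.160) = 0.4230
−0.078·log₂(0.078) = 0.2871
−0.314·log₂(0.314) = 0.5247
−0.190·log₂(0.190) = 0.4552
−0.118·log₂(0.118) = 0.3638
−0.140·log₂(0.140) = 0.3971
Sum ≈ 2.4510 → 2.4510 bits.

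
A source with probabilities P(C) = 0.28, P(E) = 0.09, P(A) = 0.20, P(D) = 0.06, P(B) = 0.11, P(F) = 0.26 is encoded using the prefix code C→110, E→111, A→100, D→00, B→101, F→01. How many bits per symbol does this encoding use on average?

L̄ = Σ pᵢ·ℓᵢ = 0.28·3 + 0.09·3 + 0.20·3 + 0.06·2 + 0.11·3 + 0.26·2 = 2.68 bits/symbol.

2.68 bits/symbol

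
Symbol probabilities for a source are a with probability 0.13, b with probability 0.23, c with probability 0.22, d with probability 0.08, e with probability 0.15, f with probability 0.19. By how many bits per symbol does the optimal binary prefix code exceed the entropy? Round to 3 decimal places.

Entropy H = −Σ p log₂ p ≈ 2.5082 bits.
Huffman merges: 2/25+13/100→21/100; 3/20+19/100→17/50; 21/100+11/50→43/100; 23/100+17/50→57/100; 43/100+57/100→1. L = 51/20 ≈ 2.5500.
L − H = 2.5500 − 2.5082 = 0.042 bits.

0.042 bits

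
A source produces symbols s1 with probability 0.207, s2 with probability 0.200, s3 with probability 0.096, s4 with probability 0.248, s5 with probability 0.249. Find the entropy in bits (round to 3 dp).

2.258 bits

H = −Σ pᵢ log₂ pᵢ.
−0.207·log₂(0.207) = 0.4704
−0.200·log₂(0.200) = 0.4644
−0.096·log₂(0.096) = 0.3246
−0.248·log₂(0.248) = 0.4989
−0.249·log₂(0.249) = 0.4994
Sum ≈ 2.2576 → 2.258 bits.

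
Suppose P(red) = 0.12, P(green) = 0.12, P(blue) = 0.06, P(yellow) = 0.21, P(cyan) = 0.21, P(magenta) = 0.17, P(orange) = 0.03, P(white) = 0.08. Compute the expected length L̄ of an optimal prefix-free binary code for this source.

2.84 bits/symbol

Repeatedly combine the two least-probable nodes; the expected code length is the sum of the merged weights.
merge 3/100 + 3/50 → 9/100
merge 2/25 + 9/100 → 17/100
merge 3/25 + 3/25 → 6/25
merge 17/100 + 17/100 → 17/50
merge 21/100 + 21/100 → 21/50
merge 6/25 + 17/50 → 29/50
merge 21/50 + 29/50 → 1
L = 9/100 + 17/100 + 6/25 + 17/50 + 21/50 + 29/50 + 1 = 71/25 = 2.84 bits/symbol.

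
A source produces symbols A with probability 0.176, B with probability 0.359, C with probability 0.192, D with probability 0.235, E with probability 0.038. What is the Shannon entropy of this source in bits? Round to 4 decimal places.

H = −Σ pᵢ log₂ pᵢ.
−0.176·log₂(0.176) = 0.4411
−0.359·log₂(0.359) = 0.5306
−0.192·log₂(0.192) = 0.4571
−0.235·log₂(0.235) = 0.4910
−0.038·log₂(0.038) = 0.1793
Sum ≈ 2.0991 → 2.0991 bits.

2.0991 bits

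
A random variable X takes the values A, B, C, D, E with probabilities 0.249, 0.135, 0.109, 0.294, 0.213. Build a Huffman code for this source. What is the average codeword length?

Repeatedly combine the two least-probable nodes; the expected code length is the sum of the merged weights.
merge 109/1000 + 27/200 → 61/250
merge 213/1000 + 61/250 → 457/1000
merge 249/1000 + 147/500 → 543/1000
merge 457/1000 + 543/1000 → 1
L = 61/250 + 457/1000 + 543/1000 + 1 = 561/250 = 2.244 bits/symbol.

2.244 bits/symbol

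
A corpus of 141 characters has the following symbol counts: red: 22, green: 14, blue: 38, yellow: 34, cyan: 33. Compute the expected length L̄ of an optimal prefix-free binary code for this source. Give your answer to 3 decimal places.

2.255 bits/symbol

Probabilities are the counts divided by 141.
Repeatedly combine the two least-probable nodes; the expected code length is the sum of the merged weights.
merge 14/141 + 22/141 → 12/47
merge 11/47 + 34/141 → 67/141
merge 12/47 + 38/141 → 74/141
merge 67/141 + 74/141 → 1
L = 12/47 + 67/141 + 74/141 + 1 = 106/47 ≈ 2.255 bits/symbol.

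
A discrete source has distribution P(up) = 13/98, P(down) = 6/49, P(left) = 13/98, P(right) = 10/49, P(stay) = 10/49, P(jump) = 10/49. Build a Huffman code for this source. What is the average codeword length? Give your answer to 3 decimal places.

2.592 bits/symbol

Repeatedly combine the two least-probable nodes; the expected code length is the sum of the merged weights.
merge 6/49 + 13/98 → 25/98
merge 13/98 + 10/49 → 33/98
merge 10/49 + 10/49 → 20/49
merge 25/98 + 33/98 → 29/49
merge 20/49 + 29/49 → 1
L = 25/98 + 33/98 + 20/49 + 29/49 + 1 = 127/49 ≈ 2.592 bits/symbol.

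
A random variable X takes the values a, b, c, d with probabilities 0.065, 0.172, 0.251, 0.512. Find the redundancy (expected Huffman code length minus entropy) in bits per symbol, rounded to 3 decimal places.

Entropy H = −Σ p log₂ p ≈ 1.6882 bits.
Huffman merges: 13/200+43/250→237/1000; 237/1000+251/1000→61/125; 61/125+64/125→1. L = 69/40 ≈ 1.7250.
L − H = 1.7250 − 1.6882 = 0.037 bits.

0.037 bits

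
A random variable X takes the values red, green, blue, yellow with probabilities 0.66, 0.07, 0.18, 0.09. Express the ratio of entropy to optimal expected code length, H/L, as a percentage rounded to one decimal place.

Entropy H = −Σ p log₂ p ≈ 1.4222 bits.
Huffman merges: 7/100+9/100→4/25; 4/25+9/50→17/50; 17/50+33/50→1. L = 3/2 ≈ 1.5000.
Efficiency = H/L = 1.4222/1.5000 = 94.8%.

94.8%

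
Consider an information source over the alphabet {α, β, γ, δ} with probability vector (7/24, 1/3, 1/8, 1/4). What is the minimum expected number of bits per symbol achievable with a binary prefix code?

2 bits/symbol

Repeatedly combine the two least-probable nodes; the expected code length is the sum of the merged weights.
merge 1/8 + 1/4 → 3/8
merge 7/24 + 1/3 → 5/8
merge 3/8 + 5/8 → 1
L = 3/8 + 5/8 + 1 = 2 bits/symbol.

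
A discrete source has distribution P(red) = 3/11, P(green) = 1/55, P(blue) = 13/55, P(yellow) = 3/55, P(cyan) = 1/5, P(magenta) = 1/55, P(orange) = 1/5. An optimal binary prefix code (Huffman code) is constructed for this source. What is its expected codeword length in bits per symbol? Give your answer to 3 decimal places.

2.418 bits/symbol

Repeatedly combine the two least-probable nodes; the expected code length is the sum of the merged weights.
merge 1/55 + 1/55 → 2/55
merge 2/55 + 3/55 → 1/11
merge 1/11 + 1/5 → 16/55
merge 1/5 + 13/55 → 24/55
merge 3/11 + 16/55 → 31/55
merge 24/55 + 31/55 → 1
L = 2/55 + 1/11 + 16/55 + 24/55 + 31/55 + 1 = 133/55 ≈ 2.418 bits/symbol.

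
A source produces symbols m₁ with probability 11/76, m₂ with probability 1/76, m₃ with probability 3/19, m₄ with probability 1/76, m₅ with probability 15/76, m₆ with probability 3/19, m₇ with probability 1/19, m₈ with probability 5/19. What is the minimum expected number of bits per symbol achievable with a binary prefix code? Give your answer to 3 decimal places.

Repeatedly combine the two least-probable nodes; the expected code length is the sum of the merged weights.
merge 1/76 + 1/76 → 1/38
merge 1/38 + 1/19 → 3/38
merge 3/38 + 11/76 → 17/76
merge 3/19 + 3/19 → 6/19
merge 15/76 + 17/76 → 8/19
merge 5/19 + 6/19 → 11/19
merge 8/19 + 11/19 → 1
L = 1/38 + 3/38 + 17/76 + 6/19 + 8/19 + 11/19 + 1 = 201/76 ≈ 2.645 bits/symbol.

2.645 bits/symbol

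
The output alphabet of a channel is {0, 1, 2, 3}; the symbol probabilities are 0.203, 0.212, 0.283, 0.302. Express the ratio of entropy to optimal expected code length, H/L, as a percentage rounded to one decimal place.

Entropy H = −Σ p log₂ p ≈ 1.9785 bits.
Huffman merges: 203/1000+53/250→83/200; 283/1000+151/500→117/200; 83/200+117/200→1. L = 2 ≈ 2.0000.
Efficiency = H/L = 1.9785/2.0000 = 98.9%.

98.9%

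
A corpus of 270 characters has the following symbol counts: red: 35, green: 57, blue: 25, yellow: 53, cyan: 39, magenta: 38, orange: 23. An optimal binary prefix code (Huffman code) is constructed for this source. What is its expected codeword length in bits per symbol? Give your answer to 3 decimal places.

Probabilities are the counts divided by 270.
Repeatedly combine the two least-probable nodes; the expected code length is the sum of the merged weights.
merge 23/270 + 5/54 → 8/45
merge 7/54 + 19/135 → 73/270
merge 13/90 + 8/45 → 29/90
merge 53/270 + 19/90 → 11/27
merge 73/270 + 29/90 → 16/27
merge 11/27 + 16/27 → 1
L = 8/45 + 73/270 + 29/90 + 11/27 + 16/27 + 1 = 374/135 ≈ 2.770 bits/symbol.

2.770 bits/symbol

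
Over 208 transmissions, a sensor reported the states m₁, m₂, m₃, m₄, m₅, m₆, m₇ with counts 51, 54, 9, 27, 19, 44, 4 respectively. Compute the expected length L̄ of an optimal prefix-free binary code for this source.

2.5 bits/symbol

Probabilities are the counts divided by 208.
Repeatedly combine the two least-probable nodes; the expected code length is the sum of the merged weights.
merge 1/52 + 9/208 → 1/16
merge 1/16 + 19/208 → 2/13
merge 27/208 + 2/13 → 59/208
merge 11/52 + 51/208 → 95/208
merge 27/104 + 59/208 → 113/208
merge 95/208 + 113/208 → 1
L = 1/16 + 2/13 + 59/208 + 95/208 + 113/208 + 1 = 5/2 = 2.5 bits/symbol.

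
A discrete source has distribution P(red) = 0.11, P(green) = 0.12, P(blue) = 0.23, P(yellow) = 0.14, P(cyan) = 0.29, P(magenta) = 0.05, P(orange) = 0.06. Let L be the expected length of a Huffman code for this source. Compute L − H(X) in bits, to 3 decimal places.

0.010 bits

Entropy H = −Σ p log₂ p ≈ 2.5797 bits.
Huffman merges: 1/20+3/50→11/100; 11/100+11/100→11/50; 3/25+7/50→13/50; 11/50+23/100→9/20; 13/50+29/100→11/20; 9/20+11/20→1. L = 259/100 ≈ 2.5900.
L − H = 2.5900 − 2.5797 = 0.010 bits.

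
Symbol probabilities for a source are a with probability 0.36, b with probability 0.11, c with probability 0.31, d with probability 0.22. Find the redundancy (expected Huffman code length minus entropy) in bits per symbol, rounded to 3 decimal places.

0.085 bits

Entropy H = −Σ p log₂ p ≈ 1.8853 bits.
Huffman merges: 11/100+11/50→33/100; 31/100+33/100→16/25; 9/25+16/25→1. L = 197/100 ≈ 1.9700.
L − H = 1.9700 − 1.8853 = 0.085 bits.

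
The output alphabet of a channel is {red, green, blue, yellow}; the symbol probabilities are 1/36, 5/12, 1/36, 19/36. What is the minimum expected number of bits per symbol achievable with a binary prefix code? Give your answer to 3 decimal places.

1.528 bits/symbol

Repeatedly combine the two least-probable nodes; the expected code length is the sum of the merged weights.
merge 1/36 + 1/36 → 1/18
merge 1/18 + 5/12 → 17/36
merge 17/36 + 19/36 → 1
L = 1/18 + 17/36 + 1 = 55/36 ≈ 1.528 bits/symbol.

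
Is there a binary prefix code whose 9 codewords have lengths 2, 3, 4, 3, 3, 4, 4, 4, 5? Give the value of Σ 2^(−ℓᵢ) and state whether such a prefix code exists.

0.90625; yes

With common denominator 2^5 = 32: Σ 2^(−ℓᵢ) = 8/32 + 4/32 + 2/32 + 4/32 + 4/32 + 2/32 + 2/32 + 2/32 + 1/32 = 29/32 = 0.90625.
Kraft's inequality requires Σ ≤ 1; here Σ = 0.90625 ≤ 1, so such a prefix code exists.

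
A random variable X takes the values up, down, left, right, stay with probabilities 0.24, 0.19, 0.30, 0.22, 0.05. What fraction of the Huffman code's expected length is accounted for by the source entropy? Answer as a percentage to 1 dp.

96.7%

Entropy H = −Σ p log₂ p ≈ 2.1671 bits.
Huffman merges: 1/20+19/100→6/25; 11/50+6/25→23/50; 6/25+3/10→27/50; 23/50+27/50→1. L = 56/25 ≈ 2.2400.
Efficiency = H/L = 2.1671/2.2400 = 96.7%.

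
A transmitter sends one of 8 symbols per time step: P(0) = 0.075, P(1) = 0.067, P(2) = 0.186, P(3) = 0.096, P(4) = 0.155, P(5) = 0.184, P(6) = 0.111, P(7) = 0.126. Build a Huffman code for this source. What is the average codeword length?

Repeatedly combine the two least-probable nodes; the expected code length is the sum of the merged weights.
merge 67/1000 + 3/40 → 71/500
merge 12/125 + 111/1000 → 207/1000
merge 63/500 + 71/500 → 67/250
merge 31/200 + 23/125 → 339/1000
merge 93/500 + 207/1000 → 393/1000
merge 67/250 + 339/1000 → 607/1000
merge 393/1000 + 607/1000 → 1
L = 71/500 + 207/1000 + 67/250 + 339/1000 + 393/1000 + 607/1000 + 1 = 739/250 = 2.956 bits/symbol.

2.956 bits/symbol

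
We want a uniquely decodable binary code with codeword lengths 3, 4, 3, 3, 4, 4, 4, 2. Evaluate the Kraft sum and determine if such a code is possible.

0.875; yes

With common denominator 2^4 = 16: Σ 2^(−ℓᵢ) = 2/16 + 1/16 + 2/16 + 2/16 + 1/16 + 1/16 + 1/16 + 4/16 = 14/16 = 0.875.
Kraft's inequality requires Σ ≤ 1; here Σ = 0.875 ≤ 1, so such a prefix code exists.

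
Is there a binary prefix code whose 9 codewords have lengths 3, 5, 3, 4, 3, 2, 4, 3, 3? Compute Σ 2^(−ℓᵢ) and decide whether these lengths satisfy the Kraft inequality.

With common denominator 2^5 = 32: Σ 2^(−ℓᵢ) = 4/32 + 1/32 + 4/32 + 2/32 + 4/32 + 8/32 + 2/32 + 4/32 + 4/32 = 33/32 = 1.03125.
Kraft's inequality requires Σ ≤ 1; here Σ = 1.03125 > 1, so no such prefix code exists.

1.03125; no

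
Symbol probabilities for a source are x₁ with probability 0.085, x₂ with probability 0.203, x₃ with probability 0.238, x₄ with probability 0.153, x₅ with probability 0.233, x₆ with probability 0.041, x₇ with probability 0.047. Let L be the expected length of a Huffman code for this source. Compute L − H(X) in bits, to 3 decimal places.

0.025 bits

Entropy H = −Σ p log₂ p ≈ 2.5625 bits.
Huffman merges: 41/1000+47/1000→11/125; 17/200+11/125→173/1000; 153/1000+173/1000→163/500; 203/1000+233/1000→109/250; 119/500+163/500→141/250; 109/250+141/250→1. L = 2587/1000 ≈ 2.5870.
L − H = 2.5870 − 2.5625 = 0.025 bits.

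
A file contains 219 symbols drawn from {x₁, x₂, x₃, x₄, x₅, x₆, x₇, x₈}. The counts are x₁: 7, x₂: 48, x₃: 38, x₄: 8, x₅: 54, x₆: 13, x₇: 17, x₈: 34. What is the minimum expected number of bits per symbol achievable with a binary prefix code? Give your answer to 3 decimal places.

Probabilities are the counts divided by 219.
Repeatedly combine the two least-probable nodes; the expected code length is the sum of the merged weights.
merge 7/219 + 8/219 → 5/73
merge 13/219 + 5/73 → 28/219
merge 17/219 + 28/219 → 15/73
merge 34/219 + 38/219 → 24/73
merge 15/73 + 16/73 → 31/73
merge 18/73 + 24/73 → 42/73
merge 31/73 + 42/73 → 1
L = 5/73 + 28/219 + 15/73 + 24/73 + 31/73 + 42/73 + 1 = 598/219 ≈ 2.731 bits/symbol.

2.731 bits/symbol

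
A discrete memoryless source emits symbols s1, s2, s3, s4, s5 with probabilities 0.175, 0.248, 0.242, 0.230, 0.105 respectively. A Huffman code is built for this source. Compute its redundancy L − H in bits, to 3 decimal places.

0.017 bits

Entropy H = −Σ p log₂ p ≈ 2.2634 bits.
Huffman merges: 21/200+7/40→7/25; 23/100+121/500→59/125; 31/125+7/25→66/125; 59/125+66/125→1. L = 57/25 ≈ 2.2800.
L − H = 2.2800 − 2.2634 = 0.017 bits.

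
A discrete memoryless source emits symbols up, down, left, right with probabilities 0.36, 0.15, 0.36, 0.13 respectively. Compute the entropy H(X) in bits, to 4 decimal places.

H = −Σ pᵢ log₂ pᵢ.
−0.36·log₂(0.36) = 0.5306
−0.15·log₂(0.15) = 0.4105
−0.36·log₂(0.36) = 0.5306
−0.13·log₂(0.13) = 0.3826
Sum ≈ 1.8544 → 1.8544 bits.

1.8544 bits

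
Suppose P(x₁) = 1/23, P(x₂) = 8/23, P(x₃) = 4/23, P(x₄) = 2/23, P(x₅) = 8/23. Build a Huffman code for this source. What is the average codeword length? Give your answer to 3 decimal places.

Repeatedly combine the two least-probable nodes; the expected code length is the sum of the merged weights.
merge 1/23 + 2/23 → 3/23
merge 3/23 + 4/23 → 7/23
merge 7/23 + 8/23 → 15/23
merge 8/23 + 15/23 → 1
L = 3/23 + 7/23 + 15/23 + 1 = 48/23 ≈ 2.087 bits/symbol.

2.087 bits/symbol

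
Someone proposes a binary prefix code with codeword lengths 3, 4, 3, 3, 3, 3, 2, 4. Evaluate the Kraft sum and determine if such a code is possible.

1; yes

With common denominator 2^4 = 16: Σ 2^(−ℓᵢ) = 2/16 + 1/16 + 2/16 + 2/16 + 2/16 + 2/16 + 4/16 + 1/16 = 16/16 = 1.
Kraft's inequality requires Σ ≤ 1; here Σ = 1 ≤ 1, so such a prefix code exists.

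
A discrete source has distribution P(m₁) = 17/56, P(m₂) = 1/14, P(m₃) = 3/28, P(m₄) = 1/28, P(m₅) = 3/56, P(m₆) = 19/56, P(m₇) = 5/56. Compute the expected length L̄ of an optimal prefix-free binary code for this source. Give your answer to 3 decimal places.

Repeatedly combine the two least-probable nodes; the expected code length is the sum of the merged weights.
merge 1/28 + 3/56 → 5/56
merge 1/14 + 5/56 → 9/56
merge 5/56 + 3/28 → 11/56
merge 9/56 + 11/56 → 5/14
merge 17/56 + 19/56 → 9/14
merge 5/14 + 9/14 → 1
L = 5/56 + 9/56 + 11/56 + 5/14 + 9/14 + 1 = 137/56 ≈ 2.446 bits/symbol.

2.446 bits/symbol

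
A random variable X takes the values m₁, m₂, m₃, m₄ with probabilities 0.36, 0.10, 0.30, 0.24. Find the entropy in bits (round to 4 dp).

1.8780 bits

H = −Σ pᵢ log₂ pᵢ.
−0.36·log₂(0.36) = 0.5306
−0.10·log₂(0.10) = 0.3322
−0.30·log₂(0.30) = 0.5211
−0.24·log₂(0.24) = 0.4941
Sum ≈ 1.8780 → 1.8780 bits.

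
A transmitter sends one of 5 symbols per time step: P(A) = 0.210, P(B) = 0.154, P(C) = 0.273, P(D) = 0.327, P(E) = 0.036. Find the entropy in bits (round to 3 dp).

2.100 bits

H = −Σ pᵢ log₂ pᵢ.
−0.210·log₂(0.210) = 0.4728
−0.154·log₂(0.154) = 0.4156
−0.273·log₂(0.273) = 0.5113
−0.327·log₂(0.327) = 0.5273
−0.036·log₂(0.036) = 0.1727
Sum ≈ 2.0998 → 2.100 bits.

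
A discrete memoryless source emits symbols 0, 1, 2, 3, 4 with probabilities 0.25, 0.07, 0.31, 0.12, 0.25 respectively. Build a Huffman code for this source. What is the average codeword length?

2.19 bits/symbol

Repeatedly combine the two least-probable nodes; the expected code length is the sum of the merged weights.
merge 7/100 + 3/25 → 19/100
merge 19/100 + 1/4 → 11/25
merge 1/4 + 31/100 → 14/25
merge 11/25 + 14/25 → 1
L = 19/100 + 11/25 + 14/25 + 1 = 219/100 = 2.19 bits/symbol.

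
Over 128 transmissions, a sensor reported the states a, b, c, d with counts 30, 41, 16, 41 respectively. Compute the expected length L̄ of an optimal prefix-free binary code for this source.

2 bits/symbol

Probabilities are the counts divided by 128.
Repeatedly combine the two least-probable nodes; the expected code length is the sum of the merged weights.
merge 1/8 + 15/64 → 23/64
merge 41/128 + 41/128 → 41/64
merge 23/64 + 41/64 → 1
L = 23/64 + 41/64 + 1 = 2 bits/symbol.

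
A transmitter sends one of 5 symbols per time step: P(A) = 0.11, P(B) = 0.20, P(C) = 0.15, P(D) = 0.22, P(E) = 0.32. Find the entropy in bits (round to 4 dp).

H = −Σ pᵢ log₂ pᵢ.
−0.11·log₂(0.11) = 0.3503
−0.20·log₂(0.20) = 0.4644
−0.15·log₂(0.15) = 0.4105
−0.22·log₂(0.22) = 0.4806
−0.32·log₂(0.32) = 0.5260
Sum ≈ 2.2318 → 2.2318 bits.

2.2318 bits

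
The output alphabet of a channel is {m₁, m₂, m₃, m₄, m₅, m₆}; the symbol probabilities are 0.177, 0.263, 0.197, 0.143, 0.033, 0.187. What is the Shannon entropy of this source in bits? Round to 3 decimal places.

2.427 bits

H = −Σ pᵢ log₂ pᵢ.
−0.177·log₂(0.177) = 0.4422
−0.263·log₂(0.263) = 0.5068
−0.197·log₂(0.197) = 0.4617
−0.143·log₂(0.143) = 0.4012
−0.033·log₂(0.033) = 0.1624
−0.187·log₂(0.187) = 0.4523
Sum ≈ 2.4266 → 2.427 bits.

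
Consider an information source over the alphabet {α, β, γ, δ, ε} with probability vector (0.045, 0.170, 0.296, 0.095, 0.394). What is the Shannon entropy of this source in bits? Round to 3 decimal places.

2.008 bits

H = −Σ pᵢ log₂ pᵢ.
−0.045·log₂(0.045) = 0.2013
−0.170·log₂(0.170) = 0.4346
−0.296·log₂(0.296) = 0.5199
−0.095·log₂(0.095) = 0.3226
−0.394·log₂(0.394) = 0.5294
Sum ≈ 2.0078 → 2.008 bits.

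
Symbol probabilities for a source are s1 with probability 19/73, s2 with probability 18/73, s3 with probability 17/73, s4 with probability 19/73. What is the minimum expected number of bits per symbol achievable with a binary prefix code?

2 bits/symbol

Repeatedly combine the two least-probable nodes; the expected code length is the sum of the merged weights.
merge 17/73 + 18/73 → 35/73
merge 19/73 + 19/73 → 38/73
merge 35/73 + 38/73 → 1
L = 35/73 + 38/73 + 1 = 2 bits/symbol.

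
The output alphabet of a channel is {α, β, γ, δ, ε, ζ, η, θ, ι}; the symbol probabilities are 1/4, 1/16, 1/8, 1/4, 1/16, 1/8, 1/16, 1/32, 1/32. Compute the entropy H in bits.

2.8125 bits

Each probability is a power of 1/2, so log₂(1/p) is an integer.
H = Σ p·log₂(1/p) = 1/4·2 + 1/16·4 + 1/8·3 + 1/4·2 + 1/16·4 + 1/8·3 + 1/16·4 + 1/32·5 + 1/32·5 = 2.8125 bits.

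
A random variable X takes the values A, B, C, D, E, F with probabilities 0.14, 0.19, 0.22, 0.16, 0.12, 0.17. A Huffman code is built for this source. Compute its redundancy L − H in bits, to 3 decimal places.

Entropy H = −Σ p log₂ p ≈ 2.5576 bits.
Huffman merges: 3/25+7/50→13/50; 4/25+17/100→33/100; 19/100+11/50→41/100; 13/50+33/100→59/100; 41/100+59/100→1. L = 259/100 ≈ 2.5900.
L − H = 2.5900 − 2.5576 = 0.032 bits.

0.032 bits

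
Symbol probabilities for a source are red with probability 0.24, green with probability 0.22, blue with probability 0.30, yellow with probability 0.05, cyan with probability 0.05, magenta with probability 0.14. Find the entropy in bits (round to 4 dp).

H = −Σ pᵢ log₂ pᵢ.
−0.24·log₂(0.24) = 0.4941
−0.22·log₂(0.22) = 0.4806
−0.30·log₂(0.30) = 0.5211
−0.05·log₂(0.05) = 0.2161
−0.05·log₂(0.05) = 0.2161
−0.14·log₂(0.14) = 0.3971
Sum ≈ 2.3251 → 2.3251 bits.

2.3251 bits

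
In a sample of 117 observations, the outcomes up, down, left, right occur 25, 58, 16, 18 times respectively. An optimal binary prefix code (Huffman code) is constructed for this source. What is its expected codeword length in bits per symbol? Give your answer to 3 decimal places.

1.795 bits/symbol

Probabilities are the counts divided by 117.
Repeatedly combine the two least-probable nodes; the expected code length is the sum of the merged weights.
merge 16/117 + 2/13 → 34/117
merge 25/117 + 34/117 → 59/117
merge 58/117 + 59/117 → 1
L = 34/117 + 59/117 + 1 = 70/39 ≈ 1.795 bits/symbol.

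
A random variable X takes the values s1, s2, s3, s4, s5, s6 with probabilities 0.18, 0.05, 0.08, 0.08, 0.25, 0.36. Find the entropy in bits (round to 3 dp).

2.275 bits

H = −Σ pᵢ log₂ pᵢ.
−0.18·log₂(0.18) = 0.4453
−0.05·log₂(0.05) = 0.2161
−0.08·log₂(0.08) = 0.2915
−0.08·log₂(0.08) = 0.2915
−0.25·log₂(0.25) = 0.5000
−0.36·log₂(0.36) = 0.5306
Sum ≈ 2.2750 → 2.275 bits.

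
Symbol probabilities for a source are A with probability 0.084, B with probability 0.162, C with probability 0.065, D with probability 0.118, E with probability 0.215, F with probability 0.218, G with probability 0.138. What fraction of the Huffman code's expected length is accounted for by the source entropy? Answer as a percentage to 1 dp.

Entropy H = −Σ p log₂ p ≈ 2.6959 bits.
Huffman merges: 13/200+21/250→149/1000; 59/500+69/500→32/125; 149/1000+81/500→311/1000; 43/200+109/500→433/1000; 32/125+311/1000→567/1000; 433/1000+567/1000→1. L = 679/250 ≈ 2.7160.
Efficiency = H/L = 2.6959/2.7160 = 99.3%.

99.3%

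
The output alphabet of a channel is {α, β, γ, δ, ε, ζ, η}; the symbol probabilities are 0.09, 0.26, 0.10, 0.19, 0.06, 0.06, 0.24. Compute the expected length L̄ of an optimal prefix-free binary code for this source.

2.62 bits/symbol

Repeatedly combine the two least-probable nodes; the expected code length is the sum of the merged weights.
merge 3/50 + 3/50 → 3/25
merge 9/100 + 1/10 → 19/100
merge 3/25 + 19/100 → 31/100
merge 19/100 + 6/25 → 43/100
merge 13/50 + 31/100 → 57/100
merge 43/100 + 57/100 → 1
L = 3/25 + 19/100 + 31/100 + 43/100 + 57/100 + 1 = 131/50 = 2.62 bits/symbol.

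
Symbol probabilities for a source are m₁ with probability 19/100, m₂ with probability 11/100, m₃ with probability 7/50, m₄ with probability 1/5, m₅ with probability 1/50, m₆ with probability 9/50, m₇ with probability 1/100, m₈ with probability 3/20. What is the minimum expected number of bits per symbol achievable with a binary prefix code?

Repeatedly combine the two least-probable nodes; the expected code length is the sum of the merged weights.
merge 1/100 + 1/50 → 3/100
merge 3/100 + 11/100 → 7/50
merge 7/50 + 7/50 → 7/25
merge 3/20 + 9/50 → 33/100
merge 19/100 + 1/5 → 39/100
merge 7/25 + 33/100 → 61/100
merge 39/100 + 61/100 → 1
L = 3/100 + 7/50 + 7/25 + 33/100 + 39/100 + 61/100 + 1 = 139/50 = 2.78 bits/symbol.

2.78 bits/symbol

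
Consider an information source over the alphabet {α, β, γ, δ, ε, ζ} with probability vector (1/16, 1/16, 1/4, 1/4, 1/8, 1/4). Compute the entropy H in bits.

Each probability is a power of 1/2, so log₂(1/p) is an integer.
H = Σ p·log₂(1/p) = 1/16·4 + 1/16·4 + 1/4·2 + 1/4·2 + 1/8·3 + 1/4·2 = 2.375 bits.

2.375 bits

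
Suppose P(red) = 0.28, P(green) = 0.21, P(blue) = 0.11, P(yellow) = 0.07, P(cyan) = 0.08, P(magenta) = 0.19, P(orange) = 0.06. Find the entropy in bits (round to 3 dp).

H = −Σ pᵢ log₂ pᵢ.
−0.28·log₂(0.28) = 0.5142
−0.21·log₂(0.21) = 0.4728
−0.11·log₂(0.11) = 0.3503
−0.07·log₂(0.07) = 0.2686
−0.08·log₂(0.08) = 0.2915
−0.19·log₂(0.19) = 0.4552
−0.06·log₂(0.06) = 0.2435
Sum ≈ 2.5962 → 2.596 bits.

2.596 bits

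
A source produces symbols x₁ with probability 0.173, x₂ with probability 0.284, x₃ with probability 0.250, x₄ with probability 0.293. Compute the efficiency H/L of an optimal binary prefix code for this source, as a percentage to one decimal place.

98.6%

Entropy H = −Σ p log₂ p ≈ 1.9726 bits.
Huffman merges: 173/1000+1/4→423/1000; 71/250+293/1000→577/1000; 423/1000+577/1000→1. L = 2 ≈ 2.0000.
Efficiency = H/L = 1.9726/2.0000 = 98.6%.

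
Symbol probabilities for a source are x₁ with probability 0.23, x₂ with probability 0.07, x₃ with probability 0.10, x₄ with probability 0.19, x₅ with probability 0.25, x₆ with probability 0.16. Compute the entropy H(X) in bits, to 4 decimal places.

2.4667 bits

H = −Σ pᵢ log₂ pᵢ.
−0.23·log₂(0.23) = 0.4877
−0.07·log₂(0.07) = 0.2686
−0.10·log₂(0.10) = 0.3322
−0.19·log₂(0.19) = 0.4552
−0.25·log₂(0.25) = 0.5000
−0.16·log₂(0.16) = 0.4230
Sum ≈ 2.4667 → 2.4667 bits.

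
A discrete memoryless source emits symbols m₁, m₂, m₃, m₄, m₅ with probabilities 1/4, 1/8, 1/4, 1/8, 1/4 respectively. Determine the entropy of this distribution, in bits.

Each probability is a power of 1/2, so log₂(1/p) is an integer.
H = Σ p·log₂(1/p) = 1/4·2 + 1/8·3 + 1/4·2 + 1/8·3 + 1/4·2 = 2.25 bits.

2.25 bits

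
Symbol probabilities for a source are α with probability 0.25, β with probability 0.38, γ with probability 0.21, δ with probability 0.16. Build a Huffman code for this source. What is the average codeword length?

Repeatedly combine the two least-probable nodes; the expected code length is the sum of the merged weights.
merge 4/25 + 21/100 → 37/100
merge 1/4 + 37/100 → 31/50
merge 19/50 + 31/50 → 1
L = 37/100 + 31/50 + 1 = 199/100 = 1.99 bits/symbol.

1.99 bits/symbol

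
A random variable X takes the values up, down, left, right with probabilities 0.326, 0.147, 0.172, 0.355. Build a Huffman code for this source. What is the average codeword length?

1.964 bits/symbol

Repeatedly combine the two least-probable nodes; the expected code length is the sum of the merged weights.
merge 147/1000 + 43/250 → 319/1000
merge 319/1000 + 163/500 → 129/200
merge 71/200 + 129/200 → 1
L = 319/1000 + 129/200 + 1 = 491/250 = 1.964 bits/symbol.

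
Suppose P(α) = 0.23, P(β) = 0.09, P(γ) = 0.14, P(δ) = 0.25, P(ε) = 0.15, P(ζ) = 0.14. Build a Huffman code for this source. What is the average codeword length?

Repeatedly combine the two least-probable nodes; the expected code length is the sum of the merged weights.
merge 9/100 + 7/50 → 23/100
merge 7/50 + 3/20 → 29/100
merge 23/100 + 23/100 → 23/50
merge 1/4 + 29/100 → 27/50
merge 23/50 + 27/50 → 1
L = 23/100 + 29/100 + 23/50 + 27/50 + 1 = 63/25 = 2.52 bits/symbol.

2.52 bits/symbol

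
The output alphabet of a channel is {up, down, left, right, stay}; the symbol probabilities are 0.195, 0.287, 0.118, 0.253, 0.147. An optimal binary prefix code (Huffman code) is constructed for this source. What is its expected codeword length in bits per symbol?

2.265 bits/symbol

Repeatedly combine the two least-probable nodes; the expected code length is the sum of the merged weights.
merge 59/500 + 147/1000 → 53/200
merge 39/200 + 253/1000 → 56/125
merge 53/200 + 287/1000 → 69/125
merge 56/125 + 69/125 → 1
L = 53/200 + 56/125 + 69/125 + 1 = 453/200 = 2.265 bits/symbol.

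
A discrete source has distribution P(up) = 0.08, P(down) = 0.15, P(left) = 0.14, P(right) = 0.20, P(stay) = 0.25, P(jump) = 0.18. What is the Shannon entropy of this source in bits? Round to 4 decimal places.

H = −Σ pᵢ log₂ pᵢ.
−0.08·log₂(0.08) = 0.2915
−0.15·log₂(0.15) = 0.4105
−0.14·log₂(0.14) = 0.3971
−0.20·log₂(0.20) = 0.4644
−0.25·log₂(0.25) = 0.5000
−0.18·log₂(0.18) = 0.4453
Sum ≈ 2.5089 → 2.5089 bits.

2.5089 bits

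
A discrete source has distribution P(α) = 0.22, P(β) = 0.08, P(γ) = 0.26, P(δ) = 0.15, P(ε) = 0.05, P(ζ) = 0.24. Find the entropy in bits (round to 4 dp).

H = −Σ pᵢ log₂ pᵢ.
−0.22·log₂(0.22) = 0.4806
−0.08·log₂(0.08) = 0.2915
−0.26·log₂(0.26) = 0.5053
−0.15·log₂(0.15) = 0.4105
−0.05·log₂(0.05) = 0.2161
−0.24·log₂(0.24) = 0.4941
Sum ≈ 2.3981 → 2.3981 bits.

2.3981 bits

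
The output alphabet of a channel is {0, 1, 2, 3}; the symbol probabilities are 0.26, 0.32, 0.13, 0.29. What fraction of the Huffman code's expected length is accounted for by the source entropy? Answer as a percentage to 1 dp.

Entropy H = −Σ p log₂ p ≈ 1.9319 bits.
Huffman merges: 13/100+13/50→39/100; 29/100+8/25→61/100; 39/100+61/100→1. L = 2 ≈ 2.0000.
Efficiency = H/L = 1.9319/2.0000 = 96.6%.

96.6%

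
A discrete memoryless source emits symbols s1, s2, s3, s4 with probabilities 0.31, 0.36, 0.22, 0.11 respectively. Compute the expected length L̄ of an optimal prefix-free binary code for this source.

Repeatedly combine the two least-probable nodes; the expected code length is the sum of the merged weights.
merge 11/100 + 11/50 → 33/100
merge 31/100 + 33/100 → 16/25
merge 9/25 + 16/25 → 1
L = 33/100 + 16/25 + 1 = 197/100 = 1.97 bits/symbol.

1.97 bits/symbol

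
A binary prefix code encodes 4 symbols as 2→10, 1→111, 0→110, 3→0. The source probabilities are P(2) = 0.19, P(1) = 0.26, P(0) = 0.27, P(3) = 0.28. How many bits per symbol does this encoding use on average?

L̄ = Σ pᵢ·ℓᵢ = 0.19·2 + 0.26·3 + 0.27·3 + 0.28·1 = 2.25 bits/symbol.

2.25 bits/symbol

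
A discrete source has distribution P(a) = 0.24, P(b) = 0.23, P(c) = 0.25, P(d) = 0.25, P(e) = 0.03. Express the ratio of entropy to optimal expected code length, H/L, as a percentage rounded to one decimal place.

Entropy H = −Σ p log₂ p ≈ 2.1336 bits.
Huffman merges: 3/100+23/100→13/50; 6/25+1/4→49/100; 1/4+13/50→51/100; 49/100+51/100→1. L = 113/50 ≈ 2.2600.
Efficiency = H/L = 2.1336/2.2600 = 94.4%.

94.4%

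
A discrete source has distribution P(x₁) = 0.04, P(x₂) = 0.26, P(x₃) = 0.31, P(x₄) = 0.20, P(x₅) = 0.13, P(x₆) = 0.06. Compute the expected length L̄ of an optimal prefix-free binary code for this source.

2.33 bits/symbol

Repeatedly combine the two least-probable nodes; the expected code length is the sum of the merged weights.
merge 1/25 + 3/50 → 1/10
merge 1/10 + 13/100 → 23/100
merge 1/5 + 23/100 → 43/100
merge 13/50 + 31/100 → 57/100
merge 43/100 + 57/100 → 1
L = 1/10 + 23/100 + 43/100 + 57/100 + 1 = 233/100 = 2.33 bits/symbol.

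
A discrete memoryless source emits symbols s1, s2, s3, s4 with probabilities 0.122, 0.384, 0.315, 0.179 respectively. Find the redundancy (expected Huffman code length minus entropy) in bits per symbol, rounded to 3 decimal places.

0.047 bits

Entropy H = −Σ p log₂ p ≈ 1.8698 bits.
Huffman merges: 61/500+179/1000→301/1000; 301/1000+63/200→77/125; 48/125+77/125→1. L = 1917/1000 ≈ 1.9170.
L − H = 1.9170 − 1.8698 = 0.047 bits.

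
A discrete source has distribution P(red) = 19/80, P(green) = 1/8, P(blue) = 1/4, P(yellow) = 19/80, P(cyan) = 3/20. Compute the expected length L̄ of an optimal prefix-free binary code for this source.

2.275 bits/symbol

Repeatedly combine the two least-probable nodes; the expected code length is the sum of the merged weights.
merge 1/8 + 3/20 → 11/40
merge 19/80 + 19/80 → 19/40
merge 1/4 + 11/40 → 21/40
merge 19/40 + 21/40 → 1
L = 11/40 + 19/40 + 21/40 + 1 = 91/40 = 2.275 bits/symbol.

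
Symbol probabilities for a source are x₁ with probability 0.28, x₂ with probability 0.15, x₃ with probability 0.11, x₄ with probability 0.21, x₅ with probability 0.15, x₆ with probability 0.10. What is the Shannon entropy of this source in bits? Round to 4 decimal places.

H = −Σ pᵢ log₂ pᵢ.
−0.28·log₂(0.28) = 0.5142
−0.15·log₂(0.15) = 0.4105
−0.11·log₂(0.11) = 0.3503
−0.21·log₂(0.21) = 0.4728
−0.15·log₂(0.15) = 0.4105
−0.10·log₂(0.10) = 0.3322
Sum ≈ 2.4906 → 2.4906 bits.

2.4906 bits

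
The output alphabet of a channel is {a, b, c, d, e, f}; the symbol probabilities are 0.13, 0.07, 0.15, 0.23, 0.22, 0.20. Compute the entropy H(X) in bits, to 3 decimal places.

2.494 bits

H = −Σ pᵢ log₂ pᵢ.
−0.13·log₂(0.13) = 0.3826
−0.07·log₂(0.07) = 0.2686
−0.15·log₂(0.15) = 0.4105
−0.23·log₂(0.23) = 0.4877
−0.22·log₂(0.22) = 0.4806
−0.20·log₂(0.20) = 0.4644
Sum ≈ 2.4944 → 2.494 bits.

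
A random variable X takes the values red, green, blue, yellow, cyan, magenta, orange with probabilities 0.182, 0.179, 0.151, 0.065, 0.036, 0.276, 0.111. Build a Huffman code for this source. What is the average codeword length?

Repeatedly combine the two least-probable nodes; the expected code length is the sum of the merged weights.
merge 9/250 + 13/200 → 101/1000
merge 101/1000 + 111/1000 → 53/250
merge 151/1000 + 179/1000 → 33/100
merge 91/500 + 53/250 → 197/500
merge 69/250 + 33/100 → 303/500
merge 197/500 + 303/500 → 1
L = 101/1000 + 53/250 + 33/100 + 197/500 + 303/500 + 1 = 2643/1000 = 2.643 bits/symbol.

2.643 bits/symbol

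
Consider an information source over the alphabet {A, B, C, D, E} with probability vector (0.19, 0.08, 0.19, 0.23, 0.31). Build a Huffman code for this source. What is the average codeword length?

2.27 bits/symbol

Repeatedly combine the two least-probable nodes; the expected code length is the sum of the merged weights.
merge 2/25 + 19/100 → 27/100
merge 19/100 + 23/100 → 21/50
merge 27/100 + 31/100 → 29/50
merge 21/50 + 29/50 → 1
L = 27/100 + 21/50 + 29/50 + 1 = 227/100 = 2.27 bits/symbol.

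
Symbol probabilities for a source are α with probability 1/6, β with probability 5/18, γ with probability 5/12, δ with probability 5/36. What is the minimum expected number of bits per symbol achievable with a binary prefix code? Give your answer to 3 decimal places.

1.889 bits/symbol

Repeatedly combine the two least-probable nodes; the expected code length is the sum of the merged weights.
merge 5/36 + 1/6 → 11/36
merge 5/18 + 11/36 → 7/12
merge 5/12 + 7/12 → 1
L = 11/36 + 7/12 + 1 = 17/9 ≈ 1.889 bits/symbol.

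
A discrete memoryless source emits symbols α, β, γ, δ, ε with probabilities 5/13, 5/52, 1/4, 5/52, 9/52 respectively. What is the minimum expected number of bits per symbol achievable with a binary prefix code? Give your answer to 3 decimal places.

2.173 bits/symbol

Repeatedly combine the two least-probable nodes; the expected code length is the sum of the merged weights.
merge 5/52 + 5/52 → 5/26
merge 9/52 + 5/26 → 19/52
merge 1/4 + 19/52 → 8/13
merge 5/13 + 8/13 → 1
L = 5/26 + 19/52 + 8/13 + 1 = 113/52 ≈ 2.173 bits/symbol.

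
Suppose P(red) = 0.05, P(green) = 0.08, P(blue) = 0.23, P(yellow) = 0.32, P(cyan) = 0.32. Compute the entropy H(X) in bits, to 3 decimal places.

2.047 bits

H = −Σ pᵢ log₂ pᵢ.
−0.05·log₂(0.05) = 0.2161
−0.08·log₂(0.08) = 0.2915
−0.23·log₂(0.23) = 0.4877
−0.32·log₂(0.32) = 0.5260
−0.32·log₂(0.32) = 0.5260
Sum ≈ 2.0473 → 2.047 bits.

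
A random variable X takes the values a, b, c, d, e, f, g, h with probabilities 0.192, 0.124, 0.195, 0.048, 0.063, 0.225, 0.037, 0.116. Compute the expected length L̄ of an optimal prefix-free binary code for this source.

Repeatedly combine the two least-probable nodes; the expected code length is the sum of the merged weights.
merge 37/1000 + 6/125 → 17/200
merge 63/1000 + 17/200 → 37/250
merge 29/250 + 31/250 → 6/25
merge 37/250 + 24/125 → 17/50
merge 39/200 + 9/40 → 21/50
merge 6/25 + 17/50 → 29/50
merge 21/50 + 29/50 → 1
L = 17/200 + 37/250 + 6/25 + 17/50 + 21/50 + 29/50 + 1 = 2813/1000 = 2.813 bits/symbol.

2.813 bits/symbol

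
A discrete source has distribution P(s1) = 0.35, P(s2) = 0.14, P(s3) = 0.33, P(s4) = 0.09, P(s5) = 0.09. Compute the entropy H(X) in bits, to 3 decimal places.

H = −Σ pᵢ log₂ pᵢ.
−0.35·log₂(0.35) = 0.5301
−0.14·log₂(0.14) = 0.3971
−0.33·log₂(0.33) = 0.5278
−0.09·log₂(0.09) = 0.3127
−0.09·log₂(0.09) = 0.3127
Sum ≈ 2.0803 → 2.080 bits.

2.080 bits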